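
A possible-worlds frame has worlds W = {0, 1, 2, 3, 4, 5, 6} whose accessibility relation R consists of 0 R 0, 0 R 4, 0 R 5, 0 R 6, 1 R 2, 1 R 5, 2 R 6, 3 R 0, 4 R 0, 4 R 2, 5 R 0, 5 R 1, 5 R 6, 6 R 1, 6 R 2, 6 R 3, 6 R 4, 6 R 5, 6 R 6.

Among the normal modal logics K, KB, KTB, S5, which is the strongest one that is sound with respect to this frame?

K

Symmetric (axiom B): no — 0 R 6 but not 6 R 0.
Reflexive (axiom T): no — 1 is not related to itself.
Euclidean (axiom 5): no — 0 R 4 and 0 R 5, but not 4 R 5.
So F validates K; KB would additionally require R to be symmetric. The strongest is K.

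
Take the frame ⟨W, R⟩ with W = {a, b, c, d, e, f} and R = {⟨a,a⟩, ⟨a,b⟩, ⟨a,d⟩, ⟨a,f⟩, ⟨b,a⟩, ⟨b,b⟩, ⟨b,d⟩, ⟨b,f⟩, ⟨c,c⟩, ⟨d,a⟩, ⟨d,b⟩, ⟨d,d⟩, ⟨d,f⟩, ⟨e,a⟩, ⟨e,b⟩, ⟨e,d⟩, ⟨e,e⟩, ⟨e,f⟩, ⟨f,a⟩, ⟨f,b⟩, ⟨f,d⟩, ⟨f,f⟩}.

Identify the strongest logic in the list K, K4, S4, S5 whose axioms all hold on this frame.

S4

Transitive (axiom 4): yes — every two-step R-path is closed by a direct edge.
Reflexive (axiom T): yes — every world is R-related to itself.
Euclidean (axiom 5): no — e R a and e R e, but not a R e.
So F validates K, K4, S4; S5 would additionally require R to be Euclidean. The strongest is S4.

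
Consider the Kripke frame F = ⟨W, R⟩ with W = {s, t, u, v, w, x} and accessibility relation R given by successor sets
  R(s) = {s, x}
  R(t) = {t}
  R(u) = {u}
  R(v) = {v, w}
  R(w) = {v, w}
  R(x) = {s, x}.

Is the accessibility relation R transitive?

Transitive: yes — every two-step R-path is closed by a direct edge.

Yes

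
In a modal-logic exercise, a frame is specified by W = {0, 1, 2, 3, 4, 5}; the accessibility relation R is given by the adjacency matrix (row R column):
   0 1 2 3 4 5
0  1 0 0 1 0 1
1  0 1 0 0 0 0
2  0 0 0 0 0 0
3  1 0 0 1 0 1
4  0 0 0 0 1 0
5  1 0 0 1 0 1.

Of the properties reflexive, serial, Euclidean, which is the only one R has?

Euclidean

Reflexive: no — 2 is not related to itself.
Serial: no — 2 has no R-successor.
Euclidean: yes — any two successors of a common world are R-related.
Only Euclidean holds.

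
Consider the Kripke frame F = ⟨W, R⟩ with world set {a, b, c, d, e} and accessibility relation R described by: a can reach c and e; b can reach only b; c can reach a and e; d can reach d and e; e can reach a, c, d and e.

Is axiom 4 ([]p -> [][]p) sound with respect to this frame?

No

Axiom 4 corresponds to the accessibility relation being transitive.
Transitive: no — a R e and e R d, but not a R d.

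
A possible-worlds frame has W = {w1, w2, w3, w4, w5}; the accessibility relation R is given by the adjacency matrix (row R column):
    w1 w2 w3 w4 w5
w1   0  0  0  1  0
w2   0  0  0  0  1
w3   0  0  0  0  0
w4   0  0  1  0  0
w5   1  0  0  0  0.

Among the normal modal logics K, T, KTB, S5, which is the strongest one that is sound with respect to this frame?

Reflexive (axiom T): no — w1 is not related to itself.
Symmetric (axiom B): no — w1 R w4 but not w4 R w1.
Euclidean (axiom 5): no — w1 R w4 and w1 R w4, but not w4 R w4.
So F validates K; T would additionally require R to be reflexive. The strongest is K.

K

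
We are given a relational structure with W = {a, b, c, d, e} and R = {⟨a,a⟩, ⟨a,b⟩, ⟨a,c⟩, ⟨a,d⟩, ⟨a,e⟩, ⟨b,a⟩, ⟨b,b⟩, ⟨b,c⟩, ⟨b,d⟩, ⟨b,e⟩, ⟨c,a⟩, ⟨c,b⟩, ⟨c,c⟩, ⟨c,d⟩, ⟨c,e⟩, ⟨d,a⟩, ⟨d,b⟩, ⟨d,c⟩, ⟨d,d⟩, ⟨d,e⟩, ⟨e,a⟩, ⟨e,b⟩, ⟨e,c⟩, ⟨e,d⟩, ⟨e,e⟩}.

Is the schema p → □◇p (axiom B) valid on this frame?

The schema B characterises exactly the symmetric frames.
Symmetric: yes — every pair in R has its reverse in R.

Yes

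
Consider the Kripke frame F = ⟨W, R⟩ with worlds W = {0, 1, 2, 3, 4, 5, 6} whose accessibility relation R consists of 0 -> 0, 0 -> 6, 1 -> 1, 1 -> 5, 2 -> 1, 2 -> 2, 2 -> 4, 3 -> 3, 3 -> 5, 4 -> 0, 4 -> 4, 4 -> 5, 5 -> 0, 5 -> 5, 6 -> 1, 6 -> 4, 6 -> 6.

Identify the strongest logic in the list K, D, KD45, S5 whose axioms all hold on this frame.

Serial (axiom D): yes — every world has a successor (e.g. 0 R 0).
Euclidean (axiom 5): no — 2 R 1 and 2 R 4, but not 1 R 4.
Transitive (axiom 4): no — 0 R 6 and 6 R 1, but not 0 R 1.
Reflexive (axiom T): yes — every world is R-related to itself.
So F validates K, D; KD45 would additionally require R to be Euclidean and transitive. The strongest is D.

D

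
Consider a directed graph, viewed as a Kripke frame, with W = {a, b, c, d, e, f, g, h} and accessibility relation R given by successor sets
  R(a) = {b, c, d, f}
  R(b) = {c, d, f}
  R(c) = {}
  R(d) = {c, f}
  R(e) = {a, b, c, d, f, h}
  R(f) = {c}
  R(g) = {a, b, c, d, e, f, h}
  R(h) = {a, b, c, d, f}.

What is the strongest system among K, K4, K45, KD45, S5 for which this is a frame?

K4

Transitive (axiom 4): yes — every two-step R-path is closed by a direct edge.
Euclidean (axiom 5): no — a R c and a R b, but not c R b.
Serial (axiom D): no — c has no R-successor.
Reflexive (axiom T): no — a is not related to itself.
So F validates K, K4; K45 would additionally require R to be Euclidean. The strongest is K4.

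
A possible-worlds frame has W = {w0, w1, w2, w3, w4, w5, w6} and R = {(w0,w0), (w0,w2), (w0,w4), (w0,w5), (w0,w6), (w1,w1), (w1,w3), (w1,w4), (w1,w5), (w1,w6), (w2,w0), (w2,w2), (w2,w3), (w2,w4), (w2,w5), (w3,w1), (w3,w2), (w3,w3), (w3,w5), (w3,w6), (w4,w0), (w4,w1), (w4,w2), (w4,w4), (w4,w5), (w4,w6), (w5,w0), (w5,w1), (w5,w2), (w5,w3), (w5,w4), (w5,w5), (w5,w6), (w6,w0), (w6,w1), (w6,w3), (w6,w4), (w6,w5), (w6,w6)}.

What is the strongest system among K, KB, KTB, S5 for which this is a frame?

Symmetric (axiom B): yes — every pair in R has its reverse in R.
Reflexive (axiom T): yes — every world is R-related to itself.
Euclidean (axiom 5): no — w0 R w2 and w0 R w6, but not w2 R w6.
So F validates K, KB, KTB; S5 would additionally require R to be Euclidean. The strongest is KTB.

KTB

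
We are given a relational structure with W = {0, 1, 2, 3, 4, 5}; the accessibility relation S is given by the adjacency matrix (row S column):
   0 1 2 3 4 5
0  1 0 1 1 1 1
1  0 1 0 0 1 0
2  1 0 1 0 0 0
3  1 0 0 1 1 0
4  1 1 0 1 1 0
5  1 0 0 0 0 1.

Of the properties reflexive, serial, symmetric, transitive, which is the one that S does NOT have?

transitive

Reflexive: yes — every world is S-related to itself.
Serial: yes — every world has a successor (e.g. 0 S 0).
Symmetric: yes — every pair in S has its reverse in S.
Transitive: no — 0 S 4 and 4 S 1, but not 0 S 1.
Only transitive fails.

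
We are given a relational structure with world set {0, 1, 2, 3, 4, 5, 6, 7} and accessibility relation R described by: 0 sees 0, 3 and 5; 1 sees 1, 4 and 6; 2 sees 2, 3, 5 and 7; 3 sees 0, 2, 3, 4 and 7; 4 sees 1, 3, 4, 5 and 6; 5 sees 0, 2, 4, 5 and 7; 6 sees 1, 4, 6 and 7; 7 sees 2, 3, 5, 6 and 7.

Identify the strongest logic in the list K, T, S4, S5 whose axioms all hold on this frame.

T

Reflexive (axiom T): yes — every world is R-related to itself.
Transitive (axiom 4): no — 0 R 3 and 3 R 2, but not 0 R 2.
Euclidean (axiom 5): no — 0 R 3 and 0 R 5, but not 3 R 5.
So F validates K, T; S4 would additionally require R to be transitive. The strongest is T.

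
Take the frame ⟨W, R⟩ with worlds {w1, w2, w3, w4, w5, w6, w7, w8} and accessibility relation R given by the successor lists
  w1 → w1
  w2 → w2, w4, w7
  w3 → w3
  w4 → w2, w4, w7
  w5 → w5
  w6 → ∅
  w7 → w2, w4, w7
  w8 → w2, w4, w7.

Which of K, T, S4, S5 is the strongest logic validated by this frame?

K

Reflexive (axiom T): no — w6 is not related to itself.
Transitive (axiom 4): yes — every two-step R-path is closed by a direct edge.
Euclidean (axiom 5): yes — any two successors of a common world are R-related.
So F validates K; T would additionally require R to be reflexive. The strongest is K.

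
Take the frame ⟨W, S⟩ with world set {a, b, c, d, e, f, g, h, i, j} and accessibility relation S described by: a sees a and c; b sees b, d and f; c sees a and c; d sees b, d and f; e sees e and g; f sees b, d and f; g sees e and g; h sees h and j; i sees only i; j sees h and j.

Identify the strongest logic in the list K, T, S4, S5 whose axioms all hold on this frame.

Reflexive (axiom T): yes — every world is S-related to itself.
Transitive (axiom 4): yes — every two-step S-path is closed by a direct edge.
Euclidean (axiom 5): yes — any two successors of a common world are S-related.
So F validates K, T, S4, S5. The strongest is S5.

S5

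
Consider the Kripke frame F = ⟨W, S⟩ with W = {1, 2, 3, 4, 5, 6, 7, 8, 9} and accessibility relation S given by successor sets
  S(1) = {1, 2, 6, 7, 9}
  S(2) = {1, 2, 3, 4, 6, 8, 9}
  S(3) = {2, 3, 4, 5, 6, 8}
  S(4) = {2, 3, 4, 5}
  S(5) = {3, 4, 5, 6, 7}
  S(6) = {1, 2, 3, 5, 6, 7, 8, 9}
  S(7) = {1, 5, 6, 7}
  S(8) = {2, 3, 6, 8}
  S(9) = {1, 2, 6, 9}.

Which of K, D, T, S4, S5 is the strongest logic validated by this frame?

Serial (axiom D): yes — every world has a successor (e.g. 1 S 1).
Reflexive (axiom T): yes — every world is S-related to itself.
Transitive (axiom 4): no — 1 S 2 and 2 S 3, but not 1 S 3.
Euclidean (axiom 5): no — 1 S 2 and 1 S 7, but not 2 S 7.
So F validates K, D, T; S4 would additionally require S to be transitive. The strongest is T.

T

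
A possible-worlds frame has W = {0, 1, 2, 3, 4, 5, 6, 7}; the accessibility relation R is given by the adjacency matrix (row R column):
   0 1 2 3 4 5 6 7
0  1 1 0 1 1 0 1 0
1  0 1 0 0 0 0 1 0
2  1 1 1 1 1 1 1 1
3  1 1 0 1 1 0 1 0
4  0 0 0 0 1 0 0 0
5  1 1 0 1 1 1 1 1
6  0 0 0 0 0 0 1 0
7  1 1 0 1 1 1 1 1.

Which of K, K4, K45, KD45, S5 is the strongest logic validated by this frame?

K4

Transitive (axiom 4): yes — every two-step R-path is closed by a direct edge.
Euclidean (axiom 5): no — 0 R 1 and 0 R 3, but not 1 R 3.
Serial (axiom D): yes — every world has a successor (e.g. 0 R 0).
Reflexive (axiom T): yes — every world is R-related to itself.
So F validates K, K4; K45 would additionally require R to be Euclidean. The strongest is K4.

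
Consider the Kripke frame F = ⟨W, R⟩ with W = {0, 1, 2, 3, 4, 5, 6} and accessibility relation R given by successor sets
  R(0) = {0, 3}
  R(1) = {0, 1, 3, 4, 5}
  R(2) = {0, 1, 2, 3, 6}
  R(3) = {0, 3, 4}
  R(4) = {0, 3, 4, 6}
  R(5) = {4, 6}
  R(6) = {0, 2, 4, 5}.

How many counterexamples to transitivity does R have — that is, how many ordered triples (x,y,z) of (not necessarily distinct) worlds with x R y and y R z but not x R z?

23

Enumerating: (0,3,4), (1,4,6), (1,5,6), (2,1,4), (2,1,5), (2,3,4), (2,6,4), (2,6,5), (3,4,6), (4,6,2), (4,6,5), (5,4,0), … and 11 more.
Total: 23.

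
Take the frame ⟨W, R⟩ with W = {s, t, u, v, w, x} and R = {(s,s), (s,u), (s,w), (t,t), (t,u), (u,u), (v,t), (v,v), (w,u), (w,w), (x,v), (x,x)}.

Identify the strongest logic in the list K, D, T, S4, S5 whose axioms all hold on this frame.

Serial (axiom D): yes — every world has a successor (e.g. s R s).
Reflexive (axiom T): yes — every world is R-related to itself.
Transitive (axiom 4): no — v R t and t R u, but not v R u.
Euclidean (axiom 5): no — s R u and s R w, but not u R w.
So F validates K, D, T; S4 would additionally require R to be transitive. The strongest is T.

T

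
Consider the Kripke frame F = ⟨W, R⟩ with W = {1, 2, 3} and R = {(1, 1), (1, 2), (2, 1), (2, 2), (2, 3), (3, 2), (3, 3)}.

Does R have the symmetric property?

Yes

Symmetric: yes — every pair in R has its reverse in R.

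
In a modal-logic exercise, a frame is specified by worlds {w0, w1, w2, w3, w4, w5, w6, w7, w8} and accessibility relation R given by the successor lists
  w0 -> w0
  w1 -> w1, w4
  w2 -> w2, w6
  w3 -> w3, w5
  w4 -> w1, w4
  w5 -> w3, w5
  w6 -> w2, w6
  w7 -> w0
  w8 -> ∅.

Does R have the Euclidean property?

Yes

Euclidean: yes — any two successors of a common world are R-related.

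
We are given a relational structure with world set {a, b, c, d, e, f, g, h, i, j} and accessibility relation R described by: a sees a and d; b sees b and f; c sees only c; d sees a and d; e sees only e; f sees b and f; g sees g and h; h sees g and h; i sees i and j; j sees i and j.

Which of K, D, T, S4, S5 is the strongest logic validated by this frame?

Serial (axiom D): yes — every world has a successor (e.g. a R a).
Reflexive (axiom T): yes — every world is R-related to itself.
Transitive (axiom 4): yes — every two-step R-path is closed by a direct edge.
Euclidean (axiom 5): yes — any two successors of a common world are R-related.
So F validates K, D, T, S4, S5. The strongest is S5.

S5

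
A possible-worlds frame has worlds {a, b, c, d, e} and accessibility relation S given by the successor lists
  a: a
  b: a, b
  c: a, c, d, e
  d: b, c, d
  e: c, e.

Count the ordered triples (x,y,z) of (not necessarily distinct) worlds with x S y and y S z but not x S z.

Enumerating: (c,d,b), (d,b,a), (d,c,a), (d,c,e), (e,c,a), (e,c,d).

6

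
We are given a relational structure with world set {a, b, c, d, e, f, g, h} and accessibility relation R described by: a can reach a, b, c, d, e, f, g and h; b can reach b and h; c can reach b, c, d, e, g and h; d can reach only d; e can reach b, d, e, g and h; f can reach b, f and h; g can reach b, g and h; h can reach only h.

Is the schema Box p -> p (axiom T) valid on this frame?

Axiom T corresponds to the accessibility relation being reflexive.
Reflexive: yes — every world is R-related to itself.

Yes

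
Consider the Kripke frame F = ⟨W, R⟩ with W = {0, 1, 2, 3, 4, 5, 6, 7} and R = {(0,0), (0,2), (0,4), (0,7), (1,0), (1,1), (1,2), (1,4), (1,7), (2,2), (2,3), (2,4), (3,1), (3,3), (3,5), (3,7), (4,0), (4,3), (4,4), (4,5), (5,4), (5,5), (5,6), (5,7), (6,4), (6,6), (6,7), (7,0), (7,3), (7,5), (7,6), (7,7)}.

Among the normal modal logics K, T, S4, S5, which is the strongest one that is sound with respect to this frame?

T

Reflexive (axiom T): yes — every world is R-related to itself.
Transitive (axiom 4): no — 0 R 2 and 2 R 3, but not 0 R 3.
Euclidean (axiom 5): no — 0 R 2 and 0 R 7, but not 2 R 7.
So F validates K, T; S4 would additionally require R to be transitive. The strongest is T.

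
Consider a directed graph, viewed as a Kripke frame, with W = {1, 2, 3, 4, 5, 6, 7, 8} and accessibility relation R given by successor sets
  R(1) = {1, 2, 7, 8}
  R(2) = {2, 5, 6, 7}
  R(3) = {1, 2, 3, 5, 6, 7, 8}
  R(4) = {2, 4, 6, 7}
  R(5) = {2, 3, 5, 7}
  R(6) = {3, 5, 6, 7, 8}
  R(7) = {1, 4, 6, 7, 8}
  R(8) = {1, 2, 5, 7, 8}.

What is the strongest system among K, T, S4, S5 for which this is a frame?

Reflexive (axiom T): yes — every world is R-related to itself.
Transitive (axiom 4): no — 1 R 2 and 2 R 5, but not 1 R 5.
Euclidean (axiom 5): no — 1 R 2 and 1 R 8, but not 2 R 8.
So F validates K, T; S4 would additionally require R to be transitive. The strongest is T.

T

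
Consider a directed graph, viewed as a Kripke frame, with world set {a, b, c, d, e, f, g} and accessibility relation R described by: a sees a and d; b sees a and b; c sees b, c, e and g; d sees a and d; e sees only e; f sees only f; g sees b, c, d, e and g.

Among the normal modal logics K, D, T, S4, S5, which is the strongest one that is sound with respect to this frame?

T

Serial (axiom D): yes — every world has a successor (e.g. a R a).
Reflexive (axiom T): yes — every world is R-related to itself.
Transitive (axiom 4): no — b R a and a R d, but not b R d.
Euclidean (axiom 5): no — c R b and c R e, but not b R e.
So F validates K, D, T; S4 would additionally require R to be transitive. The strongest is T.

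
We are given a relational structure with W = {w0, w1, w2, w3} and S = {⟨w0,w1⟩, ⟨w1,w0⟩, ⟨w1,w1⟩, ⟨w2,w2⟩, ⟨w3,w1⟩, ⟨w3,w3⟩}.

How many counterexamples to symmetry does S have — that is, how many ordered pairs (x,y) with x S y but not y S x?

1

Enumerating: (w3,w1).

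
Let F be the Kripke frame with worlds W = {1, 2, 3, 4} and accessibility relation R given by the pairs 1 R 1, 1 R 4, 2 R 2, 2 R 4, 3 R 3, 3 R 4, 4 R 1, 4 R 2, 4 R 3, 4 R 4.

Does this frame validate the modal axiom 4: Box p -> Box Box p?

No

By correspondence theory, 4 is valid on a frame iff R is transitive.
Transitive: no — 1 R 4 and 4 R 2, but not 1 R 2.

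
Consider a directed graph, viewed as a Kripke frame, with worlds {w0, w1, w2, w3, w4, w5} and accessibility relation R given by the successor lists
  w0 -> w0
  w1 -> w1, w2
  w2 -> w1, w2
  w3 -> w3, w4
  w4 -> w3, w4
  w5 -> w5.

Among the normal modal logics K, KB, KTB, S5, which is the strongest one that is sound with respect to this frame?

S5

Symmetric (axiom B): yes — every pair in R has its reverse in R.
Reflexive (axiom T): yes — every world is R-related to itself.
Euclidean (axiom 5): yes — any two successors of a common world are R-related.
So F validates K, KB, KTB, S5. The strongest is S5.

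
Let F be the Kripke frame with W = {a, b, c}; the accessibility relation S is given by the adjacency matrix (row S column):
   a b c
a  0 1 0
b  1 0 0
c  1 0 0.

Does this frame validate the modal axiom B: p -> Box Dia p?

No

Axiom B corresponds to the accessibility relation being symmetric.
Symmetric: no — c S a but not a S c.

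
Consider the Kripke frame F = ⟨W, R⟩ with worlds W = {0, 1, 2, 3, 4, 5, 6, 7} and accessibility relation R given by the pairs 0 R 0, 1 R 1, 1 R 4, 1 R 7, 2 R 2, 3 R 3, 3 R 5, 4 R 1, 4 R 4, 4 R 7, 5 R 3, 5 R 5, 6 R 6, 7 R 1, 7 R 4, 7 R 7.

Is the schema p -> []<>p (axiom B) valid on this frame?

Axiom B corresponds to the accessibility relation being symmetric.
Symmetric: yes — every pair in R has its reverse in R.

Yes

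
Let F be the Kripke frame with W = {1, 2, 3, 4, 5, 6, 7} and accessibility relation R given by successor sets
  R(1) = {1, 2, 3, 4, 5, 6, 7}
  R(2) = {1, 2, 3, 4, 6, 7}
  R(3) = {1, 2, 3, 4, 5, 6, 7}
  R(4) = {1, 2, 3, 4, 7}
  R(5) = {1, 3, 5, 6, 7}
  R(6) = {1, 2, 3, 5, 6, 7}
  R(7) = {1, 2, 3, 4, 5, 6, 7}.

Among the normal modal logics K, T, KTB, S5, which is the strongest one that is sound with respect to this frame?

Reflexive (axiom T): yes — every world is R-related to itself.
Symmetric (axiom B): yes — every pair in R has its reverse in R.
Euclidean (axiom 5): no — 1 R 2 and 1 R 5, but not 2 R 5.
So F validates K, T, KTB; S5 would additionally require R to be Euclidean. The strongest is KTB.

KTB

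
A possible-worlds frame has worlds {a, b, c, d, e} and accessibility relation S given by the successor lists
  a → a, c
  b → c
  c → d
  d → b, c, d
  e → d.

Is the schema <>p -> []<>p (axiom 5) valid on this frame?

No

Axiom 5 corresponds to the accessibility relation being Euclidean.
Euclidean: no — d S c and d S b, but not c S b.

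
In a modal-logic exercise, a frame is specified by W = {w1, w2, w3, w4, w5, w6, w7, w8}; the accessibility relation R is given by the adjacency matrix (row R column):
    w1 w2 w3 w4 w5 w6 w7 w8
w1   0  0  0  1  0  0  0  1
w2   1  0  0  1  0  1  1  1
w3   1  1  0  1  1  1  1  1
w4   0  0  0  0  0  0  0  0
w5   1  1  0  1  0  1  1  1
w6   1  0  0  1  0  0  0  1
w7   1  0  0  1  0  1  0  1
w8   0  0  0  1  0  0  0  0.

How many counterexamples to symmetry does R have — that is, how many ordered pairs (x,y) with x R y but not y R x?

28

Enumerating: (w1,w4), (w1,w8), (w2,w1), (w2,w4), (w2,w6), (w2,w7), (w2,w8), (w3,w1), (w3,w2), (w3,w4), (w3,w5), (w3,w6), … and 16 more.
Total: 28.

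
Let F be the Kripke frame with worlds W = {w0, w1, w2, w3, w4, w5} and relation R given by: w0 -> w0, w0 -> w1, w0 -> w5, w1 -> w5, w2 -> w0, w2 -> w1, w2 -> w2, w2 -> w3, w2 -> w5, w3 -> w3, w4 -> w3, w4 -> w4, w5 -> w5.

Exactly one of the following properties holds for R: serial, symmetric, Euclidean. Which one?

serial

Serial: yes — every world has a successor (e.g. w0 R w0).
Symmetric: no — w0 R w1 but not w1 R w0.
Euclidean: no — w0 R w5 and w0 R w1, but not w5 R w1.
Only serial holds.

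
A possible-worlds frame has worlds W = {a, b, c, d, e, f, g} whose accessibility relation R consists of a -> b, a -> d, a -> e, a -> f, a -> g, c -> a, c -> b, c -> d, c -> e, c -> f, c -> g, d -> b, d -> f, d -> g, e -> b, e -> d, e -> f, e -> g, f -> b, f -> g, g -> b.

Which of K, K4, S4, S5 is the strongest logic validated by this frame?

Transitive (axiom 4): yes — every two-step R-path is closed by a direct edge.
Reflexive (axiom T): no — a is not related to itself.
Euclidean (axiom 5): no — a R b and a R d, but not b R d.
So F validates K, K4; S4 would additionally require R to be reflexive. The strongest is K4.

K4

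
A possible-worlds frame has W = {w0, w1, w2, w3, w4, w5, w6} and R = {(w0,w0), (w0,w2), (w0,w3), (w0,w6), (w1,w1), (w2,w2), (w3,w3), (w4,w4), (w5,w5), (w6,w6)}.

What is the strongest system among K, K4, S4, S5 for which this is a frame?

Transitive (axiom 4): yes — every two-step R-path is closed by a direct edge.
Reflexive (axiom T): yes — every world is R-related to itself.
Euclidean (axiom 5): no — w0 R w2 and w0 R w3, but not w2 R w3.
So F validates K, K4, S4; S5 would additionally require R to be Euclidean. The strongest is S4.

S4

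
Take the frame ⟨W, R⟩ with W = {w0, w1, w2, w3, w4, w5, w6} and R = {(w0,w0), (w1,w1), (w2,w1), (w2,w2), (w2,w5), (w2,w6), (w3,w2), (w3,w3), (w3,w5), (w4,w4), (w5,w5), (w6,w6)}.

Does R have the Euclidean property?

No

Euclidean: no — w2 R w1 and w2 R w5, but not w1 R w5.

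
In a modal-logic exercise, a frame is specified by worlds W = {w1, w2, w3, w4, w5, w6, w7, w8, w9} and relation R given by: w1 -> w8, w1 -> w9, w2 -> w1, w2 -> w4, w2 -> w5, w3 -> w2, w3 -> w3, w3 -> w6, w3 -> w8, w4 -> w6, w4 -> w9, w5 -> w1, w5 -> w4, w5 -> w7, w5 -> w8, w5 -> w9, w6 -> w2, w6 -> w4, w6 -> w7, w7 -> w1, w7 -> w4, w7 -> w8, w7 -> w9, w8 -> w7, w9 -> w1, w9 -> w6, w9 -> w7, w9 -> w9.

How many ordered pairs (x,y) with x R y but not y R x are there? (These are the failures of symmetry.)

18

Enumerating: (w1,w8), (w2,w1), (w2,w4), (w2,w5), (w3,w2), (w3,w6), (w3,w8), (w4,w9), (w5,w1), (w5,w4), (w5,w7), (w5,w8), (w5,w9), (w6,w2), (w6,w7), (w7,w1), (w7,w4), (w9,w6).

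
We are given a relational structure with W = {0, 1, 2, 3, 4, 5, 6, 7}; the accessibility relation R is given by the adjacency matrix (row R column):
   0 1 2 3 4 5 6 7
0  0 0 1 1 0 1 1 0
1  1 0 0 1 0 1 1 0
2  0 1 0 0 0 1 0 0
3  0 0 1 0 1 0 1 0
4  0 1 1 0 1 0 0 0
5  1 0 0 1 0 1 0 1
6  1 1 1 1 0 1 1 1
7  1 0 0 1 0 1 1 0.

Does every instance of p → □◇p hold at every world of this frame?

No

Axiom B corresponds to the accessibility relation being symmetric.
Symmetric: no — 0 R 2 but not 2 R 0.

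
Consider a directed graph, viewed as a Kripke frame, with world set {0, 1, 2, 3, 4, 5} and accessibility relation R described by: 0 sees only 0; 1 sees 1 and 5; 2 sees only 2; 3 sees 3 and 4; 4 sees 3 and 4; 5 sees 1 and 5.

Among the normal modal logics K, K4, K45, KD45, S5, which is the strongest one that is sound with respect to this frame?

Transitive (axiom 4): yes — every two-step R-path is closed by a direct edge.
Euclidean (axiom 5): yes — any two successors of a common world are R-related.
Serial (axiom D): yes — every world has a successor (e.g. 0 R 0).
Reflexive (axiom T): yes — every world is R-related to itself.
So F validates K, K4, K45, KD45, S5. The strongest is S5.

S5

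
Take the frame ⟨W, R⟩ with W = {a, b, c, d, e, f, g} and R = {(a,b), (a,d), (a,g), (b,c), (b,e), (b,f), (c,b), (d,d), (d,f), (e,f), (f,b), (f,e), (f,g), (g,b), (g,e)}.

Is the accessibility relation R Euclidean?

Euclidean: no — a R b and a R d, but not b R d.

No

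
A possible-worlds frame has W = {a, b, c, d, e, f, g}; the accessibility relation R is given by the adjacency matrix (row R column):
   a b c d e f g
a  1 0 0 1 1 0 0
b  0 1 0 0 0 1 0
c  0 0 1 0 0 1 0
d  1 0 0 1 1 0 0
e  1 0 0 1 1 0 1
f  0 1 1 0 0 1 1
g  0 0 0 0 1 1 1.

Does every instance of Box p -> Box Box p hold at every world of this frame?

No

The schema 4 characterises exactly the transitive frames.
Transitive: no — a R e and e R g, but not a R g.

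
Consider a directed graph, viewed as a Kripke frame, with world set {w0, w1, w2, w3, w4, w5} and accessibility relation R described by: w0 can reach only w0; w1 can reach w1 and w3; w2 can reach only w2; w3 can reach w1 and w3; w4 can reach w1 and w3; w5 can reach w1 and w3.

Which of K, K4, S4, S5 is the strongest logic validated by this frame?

Transitive (axiom 4): yes — every two-step R-path is closed by a direct edge.
Reflexive (axiom T): no — w4 is not related to itself.
Euclidean (axiom 5): yes — any two successors of a common world are R-related.
So F validates K, K4; S4 would additionally require R to be reflexive. The strongest is K4.

K4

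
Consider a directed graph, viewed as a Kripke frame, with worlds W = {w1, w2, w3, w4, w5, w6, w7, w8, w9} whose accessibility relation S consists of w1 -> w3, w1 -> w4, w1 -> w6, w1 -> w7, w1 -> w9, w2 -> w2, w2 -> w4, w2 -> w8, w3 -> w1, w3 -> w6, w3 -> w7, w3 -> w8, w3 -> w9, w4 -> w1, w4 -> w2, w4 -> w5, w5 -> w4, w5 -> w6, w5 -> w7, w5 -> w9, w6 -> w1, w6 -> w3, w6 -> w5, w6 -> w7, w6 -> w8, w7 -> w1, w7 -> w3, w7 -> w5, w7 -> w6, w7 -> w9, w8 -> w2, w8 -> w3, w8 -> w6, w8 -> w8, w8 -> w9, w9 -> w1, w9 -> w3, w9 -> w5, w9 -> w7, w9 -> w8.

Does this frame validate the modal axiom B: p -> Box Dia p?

Yes

The schema B characterises exactly the symmetric frames.
Symmetric: yes — every pair in S has its reverse in S.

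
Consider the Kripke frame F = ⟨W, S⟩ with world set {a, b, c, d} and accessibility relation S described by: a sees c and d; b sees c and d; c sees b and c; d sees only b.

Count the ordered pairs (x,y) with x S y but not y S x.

Enumerating: (a,c), (a,d).

2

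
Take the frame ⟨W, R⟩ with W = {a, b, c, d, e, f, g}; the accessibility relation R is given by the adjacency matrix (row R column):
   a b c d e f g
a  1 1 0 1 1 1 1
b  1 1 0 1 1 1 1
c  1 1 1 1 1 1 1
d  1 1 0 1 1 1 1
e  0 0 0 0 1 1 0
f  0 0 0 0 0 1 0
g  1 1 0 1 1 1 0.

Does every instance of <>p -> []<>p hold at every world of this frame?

Axiom 5 corresponds to the accessibility relation being Euclidean.
Euclidean: no — a R e and a R b, but not e R b.

No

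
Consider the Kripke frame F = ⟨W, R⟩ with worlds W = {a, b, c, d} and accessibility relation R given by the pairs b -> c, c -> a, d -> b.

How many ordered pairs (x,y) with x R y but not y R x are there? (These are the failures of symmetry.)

Enumerating: (b,c), (c,a), (d,b).

3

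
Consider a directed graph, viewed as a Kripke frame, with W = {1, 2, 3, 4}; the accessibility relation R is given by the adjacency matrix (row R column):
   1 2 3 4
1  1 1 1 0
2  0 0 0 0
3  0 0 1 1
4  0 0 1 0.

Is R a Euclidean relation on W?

Euclidean: no — 1 R 2 and 1 R 3, but not 2 R 3.

No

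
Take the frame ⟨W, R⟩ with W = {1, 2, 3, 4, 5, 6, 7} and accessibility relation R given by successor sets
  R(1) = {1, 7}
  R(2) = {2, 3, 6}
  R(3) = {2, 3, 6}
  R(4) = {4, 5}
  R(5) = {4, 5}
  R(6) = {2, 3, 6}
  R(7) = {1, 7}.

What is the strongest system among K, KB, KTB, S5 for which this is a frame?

Symmetric (axiom B): yes — every pair in R has its reverse in R.
Reflexive (axiom T): yes — every world is R-related to itself.
Euclidean (axiom 5): yes — any two successors of a common world are R-related.
So F validates K, KB, KTB, S5. The strongest is S5.

S5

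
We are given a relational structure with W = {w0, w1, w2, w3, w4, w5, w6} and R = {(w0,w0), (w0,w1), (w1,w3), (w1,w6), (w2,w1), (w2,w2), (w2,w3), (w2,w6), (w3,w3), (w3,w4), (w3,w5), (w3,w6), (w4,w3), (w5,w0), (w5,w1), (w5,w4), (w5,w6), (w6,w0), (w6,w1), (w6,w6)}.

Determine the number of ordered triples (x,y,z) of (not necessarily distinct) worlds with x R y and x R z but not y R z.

30

Enumerating: (w0,w1,w0), (w0,w1,w1), (w1,w6,w3), (w2,w1,w1), (w2,w1,w2), (w2,w3,w1), (w2,w3,w2), (w2,w6,w2), (w2,w6,w3), (w3,w4,w4), (w3,w4,w5), (w3,w4,w6), … and 18 more.
Total: 30.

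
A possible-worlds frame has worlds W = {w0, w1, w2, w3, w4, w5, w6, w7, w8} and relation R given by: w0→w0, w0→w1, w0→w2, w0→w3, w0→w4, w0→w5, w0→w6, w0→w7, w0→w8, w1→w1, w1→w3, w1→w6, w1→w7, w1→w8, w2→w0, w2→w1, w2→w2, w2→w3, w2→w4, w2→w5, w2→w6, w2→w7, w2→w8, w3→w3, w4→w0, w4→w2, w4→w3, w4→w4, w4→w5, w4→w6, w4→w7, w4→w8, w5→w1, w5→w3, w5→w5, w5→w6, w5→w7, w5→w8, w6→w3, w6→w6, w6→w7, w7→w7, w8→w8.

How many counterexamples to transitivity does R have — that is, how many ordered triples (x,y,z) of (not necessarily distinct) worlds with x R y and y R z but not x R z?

Enumerating: (w4,w0,w1), (w4,w2,w1), (w4,w5,w1).

3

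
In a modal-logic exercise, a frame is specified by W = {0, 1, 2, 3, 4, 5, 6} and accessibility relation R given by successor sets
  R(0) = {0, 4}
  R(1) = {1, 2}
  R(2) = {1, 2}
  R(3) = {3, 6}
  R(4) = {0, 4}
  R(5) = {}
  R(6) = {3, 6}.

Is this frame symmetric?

Yes

Symmetric: yes — every pair in R has its reverse in R.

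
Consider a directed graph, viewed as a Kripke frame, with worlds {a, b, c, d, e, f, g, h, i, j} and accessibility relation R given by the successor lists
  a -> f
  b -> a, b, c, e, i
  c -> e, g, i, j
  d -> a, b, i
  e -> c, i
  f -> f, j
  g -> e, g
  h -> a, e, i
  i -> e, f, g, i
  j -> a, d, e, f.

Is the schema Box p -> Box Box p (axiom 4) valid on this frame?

No

By correspondence theory, 4 is valid on a frame iff R is transitive.
Transitive: no — a R f and f R j, but not a R j.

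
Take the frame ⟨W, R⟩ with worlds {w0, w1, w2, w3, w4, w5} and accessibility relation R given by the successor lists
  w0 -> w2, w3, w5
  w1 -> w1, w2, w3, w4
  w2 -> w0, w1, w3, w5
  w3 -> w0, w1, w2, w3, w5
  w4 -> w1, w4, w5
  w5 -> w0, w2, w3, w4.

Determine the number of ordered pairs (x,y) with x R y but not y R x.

R is symmetric; there are no such tuples.

0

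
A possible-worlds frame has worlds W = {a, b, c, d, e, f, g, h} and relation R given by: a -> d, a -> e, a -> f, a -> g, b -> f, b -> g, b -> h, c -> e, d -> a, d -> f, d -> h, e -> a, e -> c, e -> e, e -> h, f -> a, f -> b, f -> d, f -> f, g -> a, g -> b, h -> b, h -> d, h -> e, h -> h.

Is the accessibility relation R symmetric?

Symmetric: yes — every pair in R has its reverse in R.

Yes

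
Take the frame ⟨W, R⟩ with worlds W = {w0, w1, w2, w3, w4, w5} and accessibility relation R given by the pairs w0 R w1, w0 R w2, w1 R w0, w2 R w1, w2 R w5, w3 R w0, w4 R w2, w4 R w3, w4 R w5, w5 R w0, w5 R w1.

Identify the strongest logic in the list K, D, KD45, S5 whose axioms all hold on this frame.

D

Serial (axiom D): yes — every world has a successor (e.g. w0 R w1).
Euclidean (axiom 5): no — w0 R w1 and w0 R w2, but not w1 R w2.
Transitive (axiom 4): no — w0 R w2 and w2 R w5, but not w0 R w5.
Reflexive (axiom T): no — w0 is not related to itself.
So F validates K, D; KD45 would additionally require R to be Euclidean and transitive. The strongest is D.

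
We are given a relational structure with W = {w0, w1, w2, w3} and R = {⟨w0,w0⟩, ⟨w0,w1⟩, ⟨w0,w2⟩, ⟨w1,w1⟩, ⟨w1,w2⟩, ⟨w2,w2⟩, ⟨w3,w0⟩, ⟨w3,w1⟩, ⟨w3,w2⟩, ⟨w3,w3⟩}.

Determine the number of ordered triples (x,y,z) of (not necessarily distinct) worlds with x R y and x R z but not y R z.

10

Enumerating: (w0,w1,w0), (w0,w2,w0), (w0,w2,w1), (w1,w2,w1), (w3,w0,w3), (w3,w1,w0), (w3,w1,w3), (w3,w2,w0), (w3,w2,w1), (w3,w2,w3).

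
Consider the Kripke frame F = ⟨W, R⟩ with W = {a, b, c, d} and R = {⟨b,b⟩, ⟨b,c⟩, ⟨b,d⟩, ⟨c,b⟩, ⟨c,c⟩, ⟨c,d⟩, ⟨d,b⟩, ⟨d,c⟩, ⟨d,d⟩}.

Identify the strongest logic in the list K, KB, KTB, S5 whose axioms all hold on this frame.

Symmetric (axiom B): yes — every pair in R has its reverse in R.
Reflexive (axiom T): no — a is not related to itself.
Euclidean (axiom 5): yes — any two successors of a common world are R-related.
So F validates K, KB; KTB would additionally require R to be reflexive. The strongest is KB.

KB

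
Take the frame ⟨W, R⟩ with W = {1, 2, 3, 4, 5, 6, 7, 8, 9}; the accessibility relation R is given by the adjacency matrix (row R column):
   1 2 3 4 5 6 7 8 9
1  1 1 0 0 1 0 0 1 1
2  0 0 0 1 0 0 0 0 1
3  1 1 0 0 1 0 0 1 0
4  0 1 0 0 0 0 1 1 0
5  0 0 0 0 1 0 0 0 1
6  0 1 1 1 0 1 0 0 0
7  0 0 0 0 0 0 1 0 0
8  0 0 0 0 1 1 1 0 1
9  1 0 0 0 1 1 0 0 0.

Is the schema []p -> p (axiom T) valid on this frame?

Axiom T corresponds to the accessibility relation being reflexive.
Reflexive: no — 2 is not related to itself.

No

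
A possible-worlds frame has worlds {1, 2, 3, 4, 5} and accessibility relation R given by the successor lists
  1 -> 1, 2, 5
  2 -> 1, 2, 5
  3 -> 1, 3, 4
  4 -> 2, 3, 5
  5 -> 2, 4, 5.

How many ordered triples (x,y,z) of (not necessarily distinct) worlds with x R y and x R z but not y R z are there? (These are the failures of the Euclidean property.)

Enumerating: (1,5,1), (2,5,1), (3,1,3), (3,1,4), (3,4,1), (3,4,4), (4,2,3), (4,3,2), (4,3,5), (4,5,3), (5,2,4), (5,4,4).

12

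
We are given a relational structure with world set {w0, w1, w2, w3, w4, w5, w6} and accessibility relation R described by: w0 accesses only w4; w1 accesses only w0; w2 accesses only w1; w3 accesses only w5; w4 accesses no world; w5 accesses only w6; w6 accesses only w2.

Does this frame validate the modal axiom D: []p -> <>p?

No

By correspondence theory, D is valid on a frame iff R is serial.
Serial: no — w4 has no R-successor.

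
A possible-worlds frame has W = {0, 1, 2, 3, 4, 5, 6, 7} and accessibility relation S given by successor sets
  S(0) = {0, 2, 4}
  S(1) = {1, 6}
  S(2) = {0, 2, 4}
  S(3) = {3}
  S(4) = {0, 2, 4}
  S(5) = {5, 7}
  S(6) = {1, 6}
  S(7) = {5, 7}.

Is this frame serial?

Yes

Serial: yes — every world has a successor (e.g. 0 S 0).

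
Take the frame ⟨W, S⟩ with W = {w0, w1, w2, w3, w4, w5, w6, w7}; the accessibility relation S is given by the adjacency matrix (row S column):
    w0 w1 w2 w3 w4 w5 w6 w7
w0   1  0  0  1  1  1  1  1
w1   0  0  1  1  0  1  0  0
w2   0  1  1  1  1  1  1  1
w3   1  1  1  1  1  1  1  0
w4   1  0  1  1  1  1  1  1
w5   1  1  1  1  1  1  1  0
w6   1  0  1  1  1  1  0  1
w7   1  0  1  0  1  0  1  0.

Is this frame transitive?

No

Transitive: no — w0 S w3 and w3 S w1, but not w0 S w1.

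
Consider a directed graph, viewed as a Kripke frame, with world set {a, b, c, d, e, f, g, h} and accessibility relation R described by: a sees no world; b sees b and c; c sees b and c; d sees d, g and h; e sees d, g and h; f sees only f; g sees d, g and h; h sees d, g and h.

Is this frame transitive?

Transitive: yes — every two-step R-path is closed by a direct edge.

Yes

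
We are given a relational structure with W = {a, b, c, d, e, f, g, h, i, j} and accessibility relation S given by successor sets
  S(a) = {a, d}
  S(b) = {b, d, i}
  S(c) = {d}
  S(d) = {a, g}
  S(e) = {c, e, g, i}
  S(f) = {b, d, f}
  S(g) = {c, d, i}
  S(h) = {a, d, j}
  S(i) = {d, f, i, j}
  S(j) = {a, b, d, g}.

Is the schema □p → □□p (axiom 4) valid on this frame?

By correspondence theory, 4 is valid on a frame iff S is transitive.
Transitive: no — a S d and d S g, but not a S g.

No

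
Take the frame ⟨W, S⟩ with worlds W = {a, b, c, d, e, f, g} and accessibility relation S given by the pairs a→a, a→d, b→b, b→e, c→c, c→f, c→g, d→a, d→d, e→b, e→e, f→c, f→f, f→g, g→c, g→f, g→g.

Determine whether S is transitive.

Yes

Transitive: yes — every two-step S-path is closed by a direct edge.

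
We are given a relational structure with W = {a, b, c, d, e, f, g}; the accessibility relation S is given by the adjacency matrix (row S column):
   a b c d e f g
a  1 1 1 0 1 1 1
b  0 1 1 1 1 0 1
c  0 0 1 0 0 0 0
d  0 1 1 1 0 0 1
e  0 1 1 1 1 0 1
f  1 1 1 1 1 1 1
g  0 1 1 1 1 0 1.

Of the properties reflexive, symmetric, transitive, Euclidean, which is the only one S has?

reflexive

Reflexive: yes — every world is S-related to itself.
Symmetric: no — a S b but not b S a.
Transitive: no — a S b and b S d, but not a S d.
Euclidean: no — a S b and a S f, but not b S f.
Only reflexive holds.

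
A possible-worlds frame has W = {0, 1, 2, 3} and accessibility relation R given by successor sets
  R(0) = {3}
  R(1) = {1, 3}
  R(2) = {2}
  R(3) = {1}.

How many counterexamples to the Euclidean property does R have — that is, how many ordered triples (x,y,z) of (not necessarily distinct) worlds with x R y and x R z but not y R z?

2

Enumerating: (0,3,3), (1,3,3).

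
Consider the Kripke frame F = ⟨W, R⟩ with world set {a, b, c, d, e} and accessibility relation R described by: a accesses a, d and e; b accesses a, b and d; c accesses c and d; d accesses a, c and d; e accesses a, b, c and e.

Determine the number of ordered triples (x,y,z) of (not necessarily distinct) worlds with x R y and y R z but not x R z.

Enumerating: (a,d,c), (a,e,b), (a,e,c), (b,a,e), (b,d,c), (c,d,a), (d,a,e), (e,a,d), (e,b,d), (e,c,d).

10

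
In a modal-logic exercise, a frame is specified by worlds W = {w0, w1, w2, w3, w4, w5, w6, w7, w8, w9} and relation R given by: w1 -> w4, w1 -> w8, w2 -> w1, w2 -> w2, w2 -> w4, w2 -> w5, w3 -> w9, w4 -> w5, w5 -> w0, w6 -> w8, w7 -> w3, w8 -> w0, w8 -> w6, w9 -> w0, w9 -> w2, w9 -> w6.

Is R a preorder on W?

No

Reflexive: no — w0 is not related to itself.
Transitive: no — w1 R w4 and w4 R w5, but not w1 R w5.
So R is not a preorder.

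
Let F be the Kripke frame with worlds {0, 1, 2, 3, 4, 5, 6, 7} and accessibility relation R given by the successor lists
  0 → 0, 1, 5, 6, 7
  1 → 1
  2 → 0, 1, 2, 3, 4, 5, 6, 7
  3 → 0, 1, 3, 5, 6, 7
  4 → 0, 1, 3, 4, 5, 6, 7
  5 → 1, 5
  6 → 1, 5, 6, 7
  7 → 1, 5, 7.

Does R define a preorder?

Yes

Reflexive: yes — every world is R-related to itself.
Transitive: yes — every two-step R-path is closed by a direct edge.
So R is a preorder.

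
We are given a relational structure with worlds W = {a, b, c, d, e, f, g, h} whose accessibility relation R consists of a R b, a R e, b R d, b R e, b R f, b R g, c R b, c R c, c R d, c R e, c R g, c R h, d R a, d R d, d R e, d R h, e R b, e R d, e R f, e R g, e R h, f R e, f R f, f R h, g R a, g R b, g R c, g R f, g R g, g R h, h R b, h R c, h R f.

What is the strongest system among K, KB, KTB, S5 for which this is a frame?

K

Symmetric (axiom B): no — a R b but not b R a.
Reflexive (axiom T): no — a is not related to itself.
Euclidean (axiom 5): no — b R d and b R f, but not d R f.
So F validates K; KB would additionally require R to be symmetric. The strongest is K.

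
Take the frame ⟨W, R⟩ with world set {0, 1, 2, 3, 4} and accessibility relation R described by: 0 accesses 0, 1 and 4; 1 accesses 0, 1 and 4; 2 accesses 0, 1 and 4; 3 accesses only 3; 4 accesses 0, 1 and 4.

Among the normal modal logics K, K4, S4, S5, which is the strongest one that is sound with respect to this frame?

K4

Transitive (axiom 4): yes — every two-step R-path is closed by a direct edge.
Reflexive (axiom T): no — 2 is not related to itself.
Euclidean (axiom 5): yes — any two successors of a common world are R-related.
So F validates K, K4; S4 would additionally require R to be reflexive. The strongest is K4.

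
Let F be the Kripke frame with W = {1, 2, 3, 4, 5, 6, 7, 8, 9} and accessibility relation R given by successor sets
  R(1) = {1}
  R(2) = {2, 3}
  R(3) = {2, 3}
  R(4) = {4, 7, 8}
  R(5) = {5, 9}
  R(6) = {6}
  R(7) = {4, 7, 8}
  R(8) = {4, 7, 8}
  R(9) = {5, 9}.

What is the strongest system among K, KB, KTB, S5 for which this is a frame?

S5

Symmetric (axiom B): yes — every pair in R has its reverse in R.
Reflexive (axiom T): yes — every world is R-related to itself.
Euclidean (axiom 5): yes — any two successors of a common world are R-related.
So F validates K, KB, KTB, S5. The strongest is S5.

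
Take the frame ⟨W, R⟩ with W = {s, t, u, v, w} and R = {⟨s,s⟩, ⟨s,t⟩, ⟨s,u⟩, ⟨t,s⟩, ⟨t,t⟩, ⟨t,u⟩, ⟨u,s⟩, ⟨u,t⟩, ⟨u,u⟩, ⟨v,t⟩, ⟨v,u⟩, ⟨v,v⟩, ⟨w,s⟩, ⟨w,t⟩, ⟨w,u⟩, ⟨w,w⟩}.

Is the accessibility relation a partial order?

Reflexive: yes — every world is R-related to itself.
Transitive: no — v R t and t R s, but not v R s.
Antisymmetric: no — s R t and t R s with s ≠ t.
So R is not a partial order.

No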